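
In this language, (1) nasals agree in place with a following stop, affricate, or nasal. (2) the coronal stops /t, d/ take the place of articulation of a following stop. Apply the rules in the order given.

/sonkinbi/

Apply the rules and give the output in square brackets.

[soŋkimbi]

Rule 1: /n/ before /k/ (velar) → [ŋ]
Rule 1: /n/ before /b/ (labial) → [m]
After rule 1: soŋkimbi
Rule 2: no segment meets the rule's conditions; no change.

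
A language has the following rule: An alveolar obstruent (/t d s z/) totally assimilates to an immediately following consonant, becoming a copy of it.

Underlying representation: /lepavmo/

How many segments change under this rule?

No segment meets the rule's conditions.

0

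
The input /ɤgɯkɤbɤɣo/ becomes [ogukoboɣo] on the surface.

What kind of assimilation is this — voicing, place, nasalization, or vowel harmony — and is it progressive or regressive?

vowel harmony, regressive

/ɤ/→[o] /ɯ/→[u] /ɤ/→[o] /ɤ/→[o].
Vowels agree with the last vowel, so the harmony is regressive.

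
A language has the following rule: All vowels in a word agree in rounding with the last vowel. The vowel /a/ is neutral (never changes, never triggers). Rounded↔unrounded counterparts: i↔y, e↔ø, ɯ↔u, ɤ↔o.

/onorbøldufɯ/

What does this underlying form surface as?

/o/ harmonizes with /ɯ/ ([-round]) → [ɤ]
/o/ harmonizes with /ɯ/ ([-round]) → [ɤ]
/ø/ harmonizes with /ɯ/ ([-round]) → [e]
/u/ harmonizes with /ɯ/ ([-round]) → [ɯ]

[ɤnɤrbeldɯfɯ]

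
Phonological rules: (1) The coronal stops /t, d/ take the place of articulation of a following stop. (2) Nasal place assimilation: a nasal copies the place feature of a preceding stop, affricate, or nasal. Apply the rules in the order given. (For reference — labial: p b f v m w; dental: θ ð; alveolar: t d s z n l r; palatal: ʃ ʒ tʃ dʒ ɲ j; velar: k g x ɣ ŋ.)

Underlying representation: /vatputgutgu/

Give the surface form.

[vappukgukgu]

Rule 1: /t/ before /p/ (labial) → [p]
Rule 1: /t/ before /g/ (velar) → [k]
Rule 1: /t/ before /g/ (velar) → [k]
After rule 1: vappukgukgu
Rule 2: no segment meets the rule's conditions; no change.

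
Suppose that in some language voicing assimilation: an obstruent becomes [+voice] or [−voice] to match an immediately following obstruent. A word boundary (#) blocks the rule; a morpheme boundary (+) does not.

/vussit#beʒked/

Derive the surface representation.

[vussit#beʃked]

/ʒ/ before /k/ (voiceless) → [ʃ]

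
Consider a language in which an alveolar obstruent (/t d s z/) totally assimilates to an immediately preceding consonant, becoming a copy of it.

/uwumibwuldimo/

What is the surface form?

/d/ after /l/ → [l] (total assimilation)

[uwumibwullimo]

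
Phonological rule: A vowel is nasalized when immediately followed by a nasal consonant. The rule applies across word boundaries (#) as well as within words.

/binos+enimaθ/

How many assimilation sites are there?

3

/i/ before nasal /n/ → [ĩ]
/e/ before nasal /n/ → [ẽ]
/i/ before nasal /m/ → [ĩ]
3 segments change.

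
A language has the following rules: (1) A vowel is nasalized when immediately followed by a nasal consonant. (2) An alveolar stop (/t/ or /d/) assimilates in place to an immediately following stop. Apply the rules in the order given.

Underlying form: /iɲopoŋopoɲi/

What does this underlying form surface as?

[ĩɲopõŋopõɲi]

Rule 1: /i/ before nasal /ɲ/ → [ĩ]
Rule 1: /o/ before nasal /ŋ/ → [õ]
Rule 1: /o/ before nasal /ɲ/ → [õ]
After rule 1: ĩɲopõŋopõɲi
Rule 2: no segment meets the rule's conditions; no change.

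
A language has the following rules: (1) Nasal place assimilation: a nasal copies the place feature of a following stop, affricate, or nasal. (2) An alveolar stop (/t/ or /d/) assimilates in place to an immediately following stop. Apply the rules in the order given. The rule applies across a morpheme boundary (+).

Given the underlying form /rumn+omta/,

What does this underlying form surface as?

[runn+onta]

Rule 1: /m/ before /n/ (alveolar) → [n]
Rule 1: /m/ before /t/ (alveolar) → [n]
After rule 1: runn+onta
Rule 2: no segment meets the rule's conditions; no change.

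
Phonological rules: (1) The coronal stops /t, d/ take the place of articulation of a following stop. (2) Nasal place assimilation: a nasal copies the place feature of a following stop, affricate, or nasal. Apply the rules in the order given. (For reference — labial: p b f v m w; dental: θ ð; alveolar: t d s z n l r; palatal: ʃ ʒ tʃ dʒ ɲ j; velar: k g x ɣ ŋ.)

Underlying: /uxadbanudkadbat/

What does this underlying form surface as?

Rule 1: /d/ before /b/ (labial) → [b]
Rule 1: /d/ before /k/ (velar) → [g]
Rule 1: /d/ before /b/ (labial) → [b]
After rule 1: uxabbanugkabbat
Rule 2: no segment meets the rule's conditions; no change.

[uxabbanugkabbat]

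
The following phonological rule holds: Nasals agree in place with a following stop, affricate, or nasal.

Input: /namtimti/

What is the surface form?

/m/ before /t/ (alveolar) → [n]
/m/ before /t/ (alveolar) → [n]

[nantinti]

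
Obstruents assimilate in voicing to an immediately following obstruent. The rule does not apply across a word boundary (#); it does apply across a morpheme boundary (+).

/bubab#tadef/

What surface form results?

[bubab#tadef]

no segment meets the rule's conditions; no change.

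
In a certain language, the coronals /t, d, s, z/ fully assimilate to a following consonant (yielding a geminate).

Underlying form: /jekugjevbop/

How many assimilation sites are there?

No segment meets the rule's conditions.

0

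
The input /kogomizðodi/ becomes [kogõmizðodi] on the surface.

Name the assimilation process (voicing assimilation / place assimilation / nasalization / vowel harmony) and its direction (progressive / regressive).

/o/→[õ].
Each target copies a feature from the following segment, so the direction is regressive.

nasalization, regressive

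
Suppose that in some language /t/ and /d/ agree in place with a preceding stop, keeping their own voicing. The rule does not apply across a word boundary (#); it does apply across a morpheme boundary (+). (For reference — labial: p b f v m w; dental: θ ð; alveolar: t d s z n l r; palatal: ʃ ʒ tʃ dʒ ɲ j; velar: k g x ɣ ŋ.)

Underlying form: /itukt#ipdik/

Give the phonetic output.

/t/ after /k/ (velar) → [k]
/d/ after /p/ (labial) → [b]

[itukk#ipbik]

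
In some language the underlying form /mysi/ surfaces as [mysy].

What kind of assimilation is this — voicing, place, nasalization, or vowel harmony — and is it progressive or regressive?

/i/→[y].
Vowels agree with the first vowel, so the harmony is progressive.

vowel harmony, progressive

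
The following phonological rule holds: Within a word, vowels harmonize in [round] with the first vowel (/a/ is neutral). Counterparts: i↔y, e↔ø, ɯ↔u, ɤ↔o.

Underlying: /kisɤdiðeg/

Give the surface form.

[kisɤdiðeg]

no segment meets the rule's conditions; no change.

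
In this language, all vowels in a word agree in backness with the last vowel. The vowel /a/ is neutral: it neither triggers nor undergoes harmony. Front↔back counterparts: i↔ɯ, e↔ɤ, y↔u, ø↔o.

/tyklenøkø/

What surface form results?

[tyklenøkø]

no segment meets the rule's conditions; no change.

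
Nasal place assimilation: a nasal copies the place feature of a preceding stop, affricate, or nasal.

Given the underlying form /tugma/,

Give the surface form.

[tugŋa]

/m/ after /g/ (velar) → [ŋ]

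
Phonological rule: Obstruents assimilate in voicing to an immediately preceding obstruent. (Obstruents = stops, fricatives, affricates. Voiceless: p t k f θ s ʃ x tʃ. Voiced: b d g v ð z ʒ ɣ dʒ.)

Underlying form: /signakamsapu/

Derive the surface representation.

no segment meets the rule's conditions; no change.

[signakamsapu]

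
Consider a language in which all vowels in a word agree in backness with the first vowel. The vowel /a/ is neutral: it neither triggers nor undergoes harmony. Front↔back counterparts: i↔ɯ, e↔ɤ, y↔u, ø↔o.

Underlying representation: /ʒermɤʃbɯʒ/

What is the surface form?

[ʒermeʃbiʒ]

/ɤ/ harmonizes with /e/ ([-back]) → [e]
/ɯ/ harmonizes with /e/ ([-back]) → [i]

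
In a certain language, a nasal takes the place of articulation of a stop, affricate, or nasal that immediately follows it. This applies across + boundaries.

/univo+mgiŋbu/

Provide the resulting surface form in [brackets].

[univo+ŋgimbu]

/m/ before /g/ (velar) → [ŋ]
/ŋ/ before /b/ (labial) → [m]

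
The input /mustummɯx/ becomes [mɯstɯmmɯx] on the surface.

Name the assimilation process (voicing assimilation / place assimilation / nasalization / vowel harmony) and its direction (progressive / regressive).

/u/→[ɯ] /u/→[ɯ].
Vowels agree with the last vowel, so the harmony is regressive.

vowel harmony, regressive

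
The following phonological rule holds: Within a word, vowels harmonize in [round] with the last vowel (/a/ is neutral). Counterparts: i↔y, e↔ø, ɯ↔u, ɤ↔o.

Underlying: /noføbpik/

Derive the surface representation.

/o/ harmonizes with /i/ ([-round]) → [ɤ]
/ø/ harmonizes with /i/ ([-round]) → [e]

[nɤfebpik]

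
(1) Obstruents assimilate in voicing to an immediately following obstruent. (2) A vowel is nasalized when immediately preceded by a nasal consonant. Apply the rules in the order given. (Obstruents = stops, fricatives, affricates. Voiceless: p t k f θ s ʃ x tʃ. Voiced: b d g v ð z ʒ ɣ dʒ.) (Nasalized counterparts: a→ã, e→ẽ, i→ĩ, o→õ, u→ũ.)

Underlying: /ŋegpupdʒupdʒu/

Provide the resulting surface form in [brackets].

[ŋẽkpubdʒubdʒu]

Rule 1: /g/ before /p/ (voiceless) → [k]
Rule 1: /p/ before /dʒ/ (voiced) → [b]
Rule 1: /p/ before /dʒ/ (voiced) → [b]
After rule 1: ŋekpubdʒubdʒu
Rule 2: /e/ after nasal /ŋ/ → [ẽ]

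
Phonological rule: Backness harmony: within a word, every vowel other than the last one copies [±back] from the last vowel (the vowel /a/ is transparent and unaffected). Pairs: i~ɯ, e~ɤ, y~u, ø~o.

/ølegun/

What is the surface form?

/ø/ harmonizes with /u/ ([+back]) → [o]
/e/ harmonizes with /u/ ([+back]) → [ɤ]

[olɤgun]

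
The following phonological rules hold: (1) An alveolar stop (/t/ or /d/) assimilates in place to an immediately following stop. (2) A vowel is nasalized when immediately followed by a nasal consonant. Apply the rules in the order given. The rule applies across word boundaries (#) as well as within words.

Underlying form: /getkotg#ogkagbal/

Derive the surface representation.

[gekkokg#ogkagbal]

Rule 1: /t/ before /k/ (velar) → [k]
Rule 1: /t/ before /g/ (velar) → [k]
After rule 1: gekkokg#ogkagbal
Rule 2: no segment meets the rule's conditions; no change.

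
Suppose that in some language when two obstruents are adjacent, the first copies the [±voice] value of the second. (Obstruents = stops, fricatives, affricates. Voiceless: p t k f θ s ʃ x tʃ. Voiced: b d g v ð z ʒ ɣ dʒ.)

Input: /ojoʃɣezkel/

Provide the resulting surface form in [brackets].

/ʃ/ before /ɣ/ (voiced) → [ʒ]
/z/ before /k/ (voiceless) → [s]

[ojoʒɣeskel]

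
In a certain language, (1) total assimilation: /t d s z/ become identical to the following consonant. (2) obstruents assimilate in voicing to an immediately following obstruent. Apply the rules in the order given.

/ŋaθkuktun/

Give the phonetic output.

[ŋaθkuktun]

Rule 1: no segment meets the rule's conditions; no change.
After rule 1: ŋaθkuktun
Rule 2: no segment meets the rule's conditions; no change.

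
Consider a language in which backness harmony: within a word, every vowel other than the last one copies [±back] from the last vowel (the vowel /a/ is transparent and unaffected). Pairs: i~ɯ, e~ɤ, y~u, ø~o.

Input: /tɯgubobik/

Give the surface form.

/ɯ/ harmonizes with /i/ ([-back]) → [i]
/u/ harmonizes with /i/ ([-back]) → [y]
/o/ harmonizes with /i/ ([-back]) → [ø]

[tigybøbik]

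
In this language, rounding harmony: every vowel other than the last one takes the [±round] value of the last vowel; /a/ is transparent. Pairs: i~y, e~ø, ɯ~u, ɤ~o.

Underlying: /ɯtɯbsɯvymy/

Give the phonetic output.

[utubsuvymy]

/ɯ/ harmonizes with /y/ ([+round]) → [u]
/ɯ/ harmonizes with /y/ ([+round]) → [u]
/ɯ/ harmonizes with /y/ ([+round]) → [u]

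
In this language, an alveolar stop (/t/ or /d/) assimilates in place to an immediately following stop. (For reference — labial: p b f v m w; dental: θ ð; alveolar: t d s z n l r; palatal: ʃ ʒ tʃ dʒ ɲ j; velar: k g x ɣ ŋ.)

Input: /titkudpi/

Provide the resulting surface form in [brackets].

[tikkubpi]

/t/ before /k/ (velar) → [k]
/d/ before /p/ (labial) → [b]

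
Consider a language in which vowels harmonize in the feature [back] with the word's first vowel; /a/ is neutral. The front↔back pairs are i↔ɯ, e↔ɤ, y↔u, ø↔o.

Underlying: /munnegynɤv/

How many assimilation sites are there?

2

/e/ harmonizes with /u/ ([+back]) → [ɤ]
/y/ harmonizes with /u/ ([+back]) → [u]
2 segments change.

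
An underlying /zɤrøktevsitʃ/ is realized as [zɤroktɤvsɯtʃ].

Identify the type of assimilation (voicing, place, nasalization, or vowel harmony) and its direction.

/ø/→[o] /e/→[ɤ] /i/→[ɯ].
Vowels agree with the first vowel, so the harmony is progressive.

vowel harmony, progressive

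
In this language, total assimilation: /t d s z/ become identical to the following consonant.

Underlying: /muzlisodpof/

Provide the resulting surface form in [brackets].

[mullisoppof]

/z/ before /l/ → [l] (total assimilation)
/d/ before /p/ → [p] (total assimilation)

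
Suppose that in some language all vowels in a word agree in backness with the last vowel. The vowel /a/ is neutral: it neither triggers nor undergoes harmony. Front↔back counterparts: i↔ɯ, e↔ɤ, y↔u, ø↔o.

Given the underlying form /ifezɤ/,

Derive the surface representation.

[ɯfɤzɤ]

/i/ harmonizes with /ɤ/ ([+back]) → [ɯ]
/e/ harmonizes with /ɤ/ ([+back]) → [ɤ]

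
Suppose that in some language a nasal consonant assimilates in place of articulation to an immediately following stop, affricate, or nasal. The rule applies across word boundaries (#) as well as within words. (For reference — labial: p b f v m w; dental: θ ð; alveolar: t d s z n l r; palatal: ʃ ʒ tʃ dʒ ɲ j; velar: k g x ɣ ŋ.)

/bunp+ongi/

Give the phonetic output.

[bump+oŋgi]

/n/ before /p/ (labial) → [m]
/n/ before /g/ (velar) → [ŋ]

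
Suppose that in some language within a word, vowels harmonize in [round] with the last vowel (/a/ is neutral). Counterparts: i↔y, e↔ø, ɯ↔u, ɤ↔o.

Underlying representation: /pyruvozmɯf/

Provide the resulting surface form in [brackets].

[pirɯvɤzmɯf]

/y/ harmonizes with /ɯ/ ([-round]) → [i]
/u/ harmonizes with /ɯ/ ([-round]) → [ɯ]
/o/ harmonizes with /ɯ/ ([-round]) → [ɤ]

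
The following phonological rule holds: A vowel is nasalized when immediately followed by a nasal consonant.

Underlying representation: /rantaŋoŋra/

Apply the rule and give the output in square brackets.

[rãntãŋõŋra]

/a/ before nasal /n/ → [ã]
/a/ before nasal /ŋ/ → [ã]
/o/ before nasal /ŋ/ → [õ]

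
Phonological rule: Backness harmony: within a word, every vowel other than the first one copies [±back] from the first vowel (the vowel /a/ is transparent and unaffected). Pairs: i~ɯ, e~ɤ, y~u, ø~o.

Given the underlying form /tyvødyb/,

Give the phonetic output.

no segment meets the rule's conditions; no change.

[tyvødyb]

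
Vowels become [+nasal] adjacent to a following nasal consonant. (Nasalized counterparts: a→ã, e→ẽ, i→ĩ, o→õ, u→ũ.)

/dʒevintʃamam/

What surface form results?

/i/ before nasal /n/ → [ĩ]
/a/ before nasal /m/ → [ã]
/a/ before nasal /m/ → [ã]

[dʒevĩntʃãmãm]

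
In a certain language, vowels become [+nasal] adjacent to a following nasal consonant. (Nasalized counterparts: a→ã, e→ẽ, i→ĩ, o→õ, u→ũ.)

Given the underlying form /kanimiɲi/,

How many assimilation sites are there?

3

/a/ before nasal /n/ → [ã]
/i/ before nasal /m/ → [ĩ]
/i/ before nasal /ɲ/ → [ĩ]
3 segments change.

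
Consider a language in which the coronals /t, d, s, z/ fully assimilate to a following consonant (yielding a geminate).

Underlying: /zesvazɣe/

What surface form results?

[zevvaɣɣe]

/s/ before /v/ → [v] (total assimilation)
/z/ before /ɣ/ → [ɣ] (total assimilation)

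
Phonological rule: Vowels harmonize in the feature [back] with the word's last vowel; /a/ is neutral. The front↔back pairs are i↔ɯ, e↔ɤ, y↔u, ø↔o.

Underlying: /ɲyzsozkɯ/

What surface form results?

/y/ harmonizes with /ɯ/ ([+back]) → [u]

[ɲuzsozkɯ]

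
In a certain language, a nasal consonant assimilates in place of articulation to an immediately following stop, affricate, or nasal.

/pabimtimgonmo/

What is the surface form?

[pabintiŋgommo]

/m/ before /t/ (alveolar) → [n]
/m/ before /g/ (velar) → [ŋ]
/n/ before /m/ (labial) → [m]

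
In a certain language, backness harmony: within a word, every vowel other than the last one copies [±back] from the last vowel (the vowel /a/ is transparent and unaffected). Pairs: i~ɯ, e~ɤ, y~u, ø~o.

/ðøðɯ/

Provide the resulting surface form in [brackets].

/ø/ harmonizes with /ɯ/ ([+back]) → [o]

[ðoðɯ]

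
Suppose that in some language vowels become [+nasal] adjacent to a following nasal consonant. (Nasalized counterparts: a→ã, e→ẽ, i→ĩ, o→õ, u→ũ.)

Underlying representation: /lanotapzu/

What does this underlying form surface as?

[lãnotapzu]

/a/ before nasal /n/ → [ã]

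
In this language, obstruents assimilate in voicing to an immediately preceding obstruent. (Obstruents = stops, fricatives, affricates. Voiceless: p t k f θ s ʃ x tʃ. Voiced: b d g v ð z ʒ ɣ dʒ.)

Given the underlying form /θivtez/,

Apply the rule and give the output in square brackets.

[θivdez]

/t/ after /v/ (voiced) → [d]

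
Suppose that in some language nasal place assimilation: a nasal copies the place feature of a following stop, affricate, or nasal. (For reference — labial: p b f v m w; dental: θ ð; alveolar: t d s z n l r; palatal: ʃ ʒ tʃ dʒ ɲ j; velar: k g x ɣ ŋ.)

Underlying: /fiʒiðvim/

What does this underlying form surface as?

[fiʒiðvim]

no segment meets the rule's conditions; no change.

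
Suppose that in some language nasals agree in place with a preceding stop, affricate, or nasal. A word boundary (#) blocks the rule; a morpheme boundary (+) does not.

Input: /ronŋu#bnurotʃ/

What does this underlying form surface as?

[ronnu#bmurotʃ]

/ŋ/ after /n/ (alveolar) → [n]
/n/ after /b/ (labial) → [m]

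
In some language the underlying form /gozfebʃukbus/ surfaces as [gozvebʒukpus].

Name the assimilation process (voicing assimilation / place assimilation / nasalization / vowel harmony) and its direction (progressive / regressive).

voicing assimilation, progressive

/f/→[v] /ʃ/→[ʒ] /b/→[p].
Each target copies a feature from the preceding segment, so the direction is progressive.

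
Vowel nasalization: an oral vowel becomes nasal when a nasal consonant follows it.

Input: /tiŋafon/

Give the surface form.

/i/ before nasal /ŋ/ → [ĩ]
/o/ before nasal /n/ → [õ]

[tĩŋafõn]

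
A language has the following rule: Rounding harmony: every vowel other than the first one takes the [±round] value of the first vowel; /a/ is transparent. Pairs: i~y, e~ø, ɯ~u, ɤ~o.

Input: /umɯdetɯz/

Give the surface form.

[umudøtuz]

/ɯ/ harmonizes with /u/ ([+round]) → [u]
/e/ harmonizes with /u/ ([+round]) → [ø]
/ɯ/ harmonizes with /u/ ([+round]) → [u]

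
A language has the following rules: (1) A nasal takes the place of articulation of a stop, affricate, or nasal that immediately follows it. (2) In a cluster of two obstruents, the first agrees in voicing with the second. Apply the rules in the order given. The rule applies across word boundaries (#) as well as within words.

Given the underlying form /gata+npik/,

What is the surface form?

Rule 1: /n/ before /p/ (labial) → [m]
After rule 1: gata+mpik
Rule 2: no segment meets the rule's conditions; no change.

[gata+mpik]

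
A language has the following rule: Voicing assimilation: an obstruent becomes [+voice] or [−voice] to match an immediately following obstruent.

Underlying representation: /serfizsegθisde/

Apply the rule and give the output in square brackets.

/z/ before /s/ (voiceless) → [s]
/g/ before /θ/ (voiceless) → [k]
/s/ before /d/ (voiced) → [z]

[serfissekθizde]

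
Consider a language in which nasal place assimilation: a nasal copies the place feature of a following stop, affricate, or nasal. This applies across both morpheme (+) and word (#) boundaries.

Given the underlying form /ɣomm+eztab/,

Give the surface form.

no segment meets the rule's conditions; no change.

[ɣomm+eztab]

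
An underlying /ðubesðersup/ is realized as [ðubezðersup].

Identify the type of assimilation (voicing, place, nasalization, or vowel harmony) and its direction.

voicing assimilation, regressive

/s/→[z].
Each target copies a feature from the following segment, so the direction is regressive.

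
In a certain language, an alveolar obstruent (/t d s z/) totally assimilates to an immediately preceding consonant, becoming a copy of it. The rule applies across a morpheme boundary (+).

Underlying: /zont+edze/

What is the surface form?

[zonn+edde]

/t/ after /n/ → [n] (total assimilation)
/z/ after /d/ → [d] (total assimilation)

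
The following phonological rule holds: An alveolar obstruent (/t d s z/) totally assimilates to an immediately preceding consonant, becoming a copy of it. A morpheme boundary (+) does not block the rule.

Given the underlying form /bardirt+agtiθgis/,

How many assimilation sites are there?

/d/ after /r/ → [r] (total assimilation)
/t/ after /r/ → [r] (total assimilation)
/t/ after /g/ → [g] (total assimilation)
3 segments change.

3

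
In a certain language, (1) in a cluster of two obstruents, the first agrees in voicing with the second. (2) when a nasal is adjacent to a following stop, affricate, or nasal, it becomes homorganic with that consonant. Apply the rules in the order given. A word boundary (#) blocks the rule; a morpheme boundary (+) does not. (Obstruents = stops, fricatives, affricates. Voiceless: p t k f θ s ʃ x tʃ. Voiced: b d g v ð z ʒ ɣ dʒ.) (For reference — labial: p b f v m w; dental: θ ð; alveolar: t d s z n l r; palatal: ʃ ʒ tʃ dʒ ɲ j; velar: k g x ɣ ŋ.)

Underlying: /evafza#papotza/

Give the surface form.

Rule 1: /f/ before /z/ (voiced) → [v]
Rule 1: /t/ before /z/ (voiced) → [d]
After rule 1: evavza#papodza
Rule 2: no segment meets the rule's conditions; no change.

[evavza#papodza]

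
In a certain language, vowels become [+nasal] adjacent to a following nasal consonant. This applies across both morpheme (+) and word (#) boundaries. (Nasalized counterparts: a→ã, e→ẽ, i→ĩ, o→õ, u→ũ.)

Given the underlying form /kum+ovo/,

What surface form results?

/u/ before nasal /m/ → [ũ]

[kũm+ovo]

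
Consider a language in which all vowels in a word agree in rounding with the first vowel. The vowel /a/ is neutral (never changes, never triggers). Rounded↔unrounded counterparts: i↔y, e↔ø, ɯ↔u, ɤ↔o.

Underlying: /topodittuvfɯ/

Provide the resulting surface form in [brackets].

/i/ harmonizes with /o/ ([+round]) → [y]
/ɯ/ harmonizes with /o/ ([+round]) → [u]

[topodyttuvfu]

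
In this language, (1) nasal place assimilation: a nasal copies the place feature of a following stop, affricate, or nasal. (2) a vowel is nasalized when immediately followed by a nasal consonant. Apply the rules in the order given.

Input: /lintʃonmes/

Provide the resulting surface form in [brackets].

[lĩɲtʃõmmes]

Rule 1: /n/ before /tʃ/ (palatal) → [ɲ]
Rule 1: /n/ before /m/ (labial) → [m]
After rule 1: liɲtʃommes
Rule 2: /i/ before nasal /ɲ/ → [ĩ]
Rule 2: /o/ before nasal /m/ → [õ]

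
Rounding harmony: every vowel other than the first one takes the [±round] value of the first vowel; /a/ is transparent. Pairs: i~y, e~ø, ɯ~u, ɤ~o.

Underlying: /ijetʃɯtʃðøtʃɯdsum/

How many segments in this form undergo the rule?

/ø/ harmonizes with /i/ ([-round]) → [e]
/u/ harmonizes with /i/ ([-round]) → [ɯ]
2 segments change.

2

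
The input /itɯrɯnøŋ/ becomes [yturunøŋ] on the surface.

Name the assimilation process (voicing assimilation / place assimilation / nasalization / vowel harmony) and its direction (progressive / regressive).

/i/→[y] /ɯ/→[u] /ɯ/→[u].
Vowels agree with the last vowel, so the harmony is regressive.

vowel harmony, regressive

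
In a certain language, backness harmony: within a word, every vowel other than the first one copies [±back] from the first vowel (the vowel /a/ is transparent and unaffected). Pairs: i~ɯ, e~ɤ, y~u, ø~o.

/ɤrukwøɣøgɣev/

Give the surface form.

/ø/ harmonizes with /ɤ/ ([+back]) → [o]
/ø/ harmonizes with /ɤ/ ([+back]) → [o]
/e/ harmonizes with /ɤ/ ([+back]) → [ɤ]

[ɤrukwoɣogɣɤv]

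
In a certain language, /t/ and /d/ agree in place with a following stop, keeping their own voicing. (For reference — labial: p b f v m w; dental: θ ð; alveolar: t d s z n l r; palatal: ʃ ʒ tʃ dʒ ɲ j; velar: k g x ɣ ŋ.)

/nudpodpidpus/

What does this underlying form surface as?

[nubpobpibpus]

/d/ before /p/ (labial) → [b]
/d/ before /p/ (labial) → [b]
/d/ before /p/ (labial) → [b]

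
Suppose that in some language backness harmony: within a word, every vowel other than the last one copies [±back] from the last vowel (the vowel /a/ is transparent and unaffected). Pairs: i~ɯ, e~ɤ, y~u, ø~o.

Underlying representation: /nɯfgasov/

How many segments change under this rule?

No segment meets the rule's conditions.

0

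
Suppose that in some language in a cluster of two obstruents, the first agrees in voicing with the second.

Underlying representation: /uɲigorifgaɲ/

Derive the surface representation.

[uɲigorivgaɲ]

/f/ before /g/ (voiced) → [v]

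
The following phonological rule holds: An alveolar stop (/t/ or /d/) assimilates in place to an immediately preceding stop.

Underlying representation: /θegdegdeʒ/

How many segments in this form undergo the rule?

/d/ after /g/ (velar) → [g]
/d/ after /g/ (velar) → [g]
2 segments change.

2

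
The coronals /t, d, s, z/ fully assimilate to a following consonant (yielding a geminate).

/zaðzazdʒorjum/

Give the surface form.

[zaðzadʒdʒorjum]

/z/ before /dʒ/ → [dʒ] (total assimilation)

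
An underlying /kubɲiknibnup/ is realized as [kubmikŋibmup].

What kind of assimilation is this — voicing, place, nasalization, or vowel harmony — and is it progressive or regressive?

/ɲ/→[m] /n/→[ŋ] /n/→[m].
Each target copies a feature from the preceding segment, so the direction is progressive.

place assimilation, progressive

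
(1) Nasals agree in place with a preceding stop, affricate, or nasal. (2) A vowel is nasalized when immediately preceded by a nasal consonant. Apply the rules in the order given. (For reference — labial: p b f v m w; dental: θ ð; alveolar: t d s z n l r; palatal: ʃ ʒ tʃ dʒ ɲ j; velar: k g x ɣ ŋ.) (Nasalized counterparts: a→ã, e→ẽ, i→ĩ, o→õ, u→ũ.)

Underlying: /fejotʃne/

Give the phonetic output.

Rule 1: /n/ after /tʃ/ (palatal) → [ɲ]
After rule 1: fejotʃɲe
Rule 2: /e/ after nasal /ɲ/ → [ẽ]

[fejotʃɲẽ]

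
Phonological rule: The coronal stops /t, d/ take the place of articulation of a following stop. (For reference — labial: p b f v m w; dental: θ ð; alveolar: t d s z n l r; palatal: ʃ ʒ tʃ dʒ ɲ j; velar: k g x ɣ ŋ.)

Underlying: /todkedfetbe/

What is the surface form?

[togkedfepbe]

/d/ before /k/ (velar) → [g]
/t/ before /b/ (labial) → [p]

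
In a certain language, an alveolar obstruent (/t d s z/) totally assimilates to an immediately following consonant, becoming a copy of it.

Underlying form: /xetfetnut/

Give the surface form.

[xeffennut]

/t/ before /f/ → [f] (total assimilation)
/t/ before /n/ → [n] (total assimilation)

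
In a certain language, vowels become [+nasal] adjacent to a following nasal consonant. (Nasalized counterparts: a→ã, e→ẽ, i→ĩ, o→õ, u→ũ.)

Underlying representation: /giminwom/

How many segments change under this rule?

/i/ before nasal /m/ → [ĩ]
/i/ before nasal /n/ → [ĩ]
/o/ before nasal /m/ → [õ]
3 segments change.

3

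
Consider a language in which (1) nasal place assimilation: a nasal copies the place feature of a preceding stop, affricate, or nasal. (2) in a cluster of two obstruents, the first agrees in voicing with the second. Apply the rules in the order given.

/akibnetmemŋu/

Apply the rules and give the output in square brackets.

[akibmetnemmu]

Rule 1: /n/ after /b/ (labial) → [m]
Rule 1: /m/ after /t/ (alveolar) → [n]
Rule 1: /ŋ/ after /m/ (labial) → [m]
After rule 1: akibmetnemmu
Rule 2: no segment meets the rule's conditions; no change.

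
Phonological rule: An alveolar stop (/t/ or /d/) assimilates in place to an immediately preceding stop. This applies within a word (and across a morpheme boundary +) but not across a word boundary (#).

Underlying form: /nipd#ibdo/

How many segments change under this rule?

2

/d/ after /p/ (labial) → [b]
/d/ after /b/ (labial) → [b]
2 segments change.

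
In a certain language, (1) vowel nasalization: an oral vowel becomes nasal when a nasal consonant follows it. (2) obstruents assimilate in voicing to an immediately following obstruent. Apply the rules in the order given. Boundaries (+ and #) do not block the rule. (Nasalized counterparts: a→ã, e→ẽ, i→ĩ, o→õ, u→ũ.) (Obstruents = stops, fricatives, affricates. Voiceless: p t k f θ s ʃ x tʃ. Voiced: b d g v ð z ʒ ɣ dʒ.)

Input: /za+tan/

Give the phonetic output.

Rule 1: /a/ before nasal /n/ → [ã]
After rule 1: za+tãn
Rule 2: no segment meets the rule's conditions; no change.

[za+tãn]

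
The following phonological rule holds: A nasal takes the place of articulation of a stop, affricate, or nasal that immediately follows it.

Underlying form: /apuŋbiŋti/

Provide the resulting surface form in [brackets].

/ŋ/ before /b/ (labial) → [m]
/ŋ/ before /t/ (alveolar) → [n]

[apumbinti]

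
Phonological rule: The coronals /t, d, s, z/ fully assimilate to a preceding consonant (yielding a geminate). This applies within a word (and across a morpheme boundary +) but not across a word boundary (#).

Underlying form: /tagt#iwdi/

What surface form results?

[tagg#iwwi]

/t/ after /g/ → [g] (total assimilation)
/d/ after /w/ → [w] (total assimilation)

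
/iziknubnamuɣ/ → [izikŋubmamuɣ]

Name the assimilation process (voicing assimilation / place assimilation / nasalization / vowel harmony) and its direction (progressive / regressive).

/n/→[ŋ] /n/→[m].
Each target copies a feature from the preceding segment, so the direction is progressive.

place assimilation, progressive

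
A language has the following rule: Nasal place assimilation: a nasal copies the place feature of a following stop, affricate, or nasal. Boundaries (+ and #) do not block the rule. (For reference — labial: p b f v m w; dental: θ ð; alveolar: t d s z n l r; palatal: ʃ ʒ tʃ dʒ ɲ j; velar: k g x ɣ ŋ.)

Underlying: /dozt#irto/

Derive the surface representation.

[dozt#irto]

no segment meets the rule's conditions; no change.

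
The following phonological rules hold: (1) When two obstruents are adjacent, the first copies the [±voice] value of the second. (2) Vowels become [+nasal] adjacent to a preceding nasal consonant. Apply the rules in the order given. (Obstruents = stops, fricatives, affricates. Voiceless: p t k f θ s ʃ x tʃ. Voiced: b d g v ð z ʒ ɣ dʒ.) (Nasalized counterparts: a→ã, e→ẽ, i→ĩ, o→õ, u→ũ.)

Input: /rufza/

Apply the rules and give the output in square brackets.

Rule 1: /f/ before /z/ (voiced) → [v]
After rule 1: ruvza
Rule 2: no segment meets the rule's conditions; no change.

[ruvza]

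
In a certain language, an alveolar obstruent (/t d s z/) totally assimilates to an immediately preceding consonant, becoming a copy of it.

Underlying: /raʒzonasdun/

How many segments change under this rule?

/z/ after /ʒ/ → [ʒ] (total assimilation)
/d/ after /s/ → [s] (total assimilation)
2 segments change.

2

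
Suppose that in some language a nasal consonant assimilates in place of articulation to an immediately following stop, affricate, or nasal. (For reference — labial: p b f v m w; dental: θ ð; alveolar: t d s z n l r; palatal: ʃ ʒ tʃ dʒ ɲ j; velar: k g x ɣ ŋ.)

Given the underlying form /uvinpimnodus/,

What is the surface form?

[uvimpinnodus]

/n/ before /p/ (labial) → [m]
/m/ before /n/ (alveolar) → [n]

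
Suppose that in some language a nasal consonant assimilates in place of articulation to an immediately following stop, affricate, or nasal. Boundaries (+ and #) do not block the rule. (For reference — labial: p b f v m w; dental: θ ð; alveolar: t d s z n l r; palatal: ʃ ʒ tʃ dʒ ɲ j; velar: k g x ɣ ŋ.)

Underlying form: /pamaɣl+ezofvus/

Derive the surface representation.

[pamaɣl+ezofvus]

no segment meets the rule's conditions; no change.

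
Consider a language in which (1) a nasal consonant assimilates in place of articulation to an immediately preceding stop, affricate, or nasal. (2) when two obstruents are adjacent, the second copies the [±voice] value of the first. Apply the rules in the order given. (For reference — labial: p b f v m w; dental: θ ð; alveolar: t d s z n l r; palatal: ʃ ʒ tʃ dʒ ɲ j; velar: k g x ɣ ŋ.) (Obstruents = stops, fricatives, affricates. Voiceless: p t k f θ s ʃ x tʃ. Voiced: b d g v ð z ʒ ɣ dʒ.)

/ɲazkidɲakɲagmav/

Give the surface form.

[ɲazgidnakŋagŋav]

Rule 1: /ɲ/ after /d/ (alveolar) → [n]
Rule 1: /ɲ/ after /k/ (velar) → [ŋ]
Rule 1: /m/ after /g/ (velar) → [ŋ]
After rule 1: ɲazkidnakŋagŋav
Rule 2: /k/ after /z/ (voiced) → [g]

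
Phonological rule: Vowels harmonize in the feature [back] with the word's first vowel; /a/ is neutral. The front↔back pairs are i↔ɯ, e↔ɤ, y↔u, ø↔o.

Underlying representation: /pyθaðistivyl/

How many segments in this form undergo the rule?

No segment meets the rule's conditions.

0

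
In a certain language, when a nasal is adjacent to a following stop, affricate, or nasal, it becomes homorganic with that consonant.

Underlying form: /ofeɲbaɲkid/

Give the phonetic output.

/ɲ/ before /b/ (labial) → [m]
/ɲ/ before /k/ (velar) → [ŋ]

[ofembaŋkid]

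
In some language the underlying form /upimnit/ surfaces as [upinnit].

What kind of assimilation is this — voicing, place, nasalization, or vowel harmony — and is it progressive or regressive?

/m/→[n].
Each target copies a feature from the following segment, so the direction is regressive.

place assimilation, regressive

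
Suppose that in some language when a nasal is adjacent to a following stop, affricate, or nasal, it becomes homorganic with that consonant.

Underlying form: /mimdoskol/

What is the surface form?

[mindoskol]

/m/ before /d/ (alveolar) → [n]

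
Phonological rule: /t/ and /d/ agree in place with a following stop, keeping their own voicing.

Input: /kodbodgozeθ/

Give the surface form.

[kobboggozeθ]

/d/ before /b/ (labial) → [b]
/d/ before /g/ (velar) → [g]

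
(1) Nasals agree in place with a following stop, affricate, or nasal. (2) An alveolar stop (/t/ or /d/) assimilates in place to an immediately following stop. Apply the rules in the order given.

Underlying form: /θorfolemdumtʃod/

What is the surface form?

[θorfolenduɲtʃod]

Rule 1: /m/ before /d/ (alveolar) → [n]
Rule 1: /m/ before /tʃ/ (palatal) → [ɲ]
After rule 1: θorfolenduɲtʃod
Rule 2: no segment meets the rule's conditions; no change.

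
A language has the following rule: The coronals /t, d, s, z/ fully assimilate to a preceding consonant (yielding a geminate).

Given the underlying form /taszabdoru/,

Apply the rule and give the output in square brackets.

/z/ after /s/ → [s] (total assimilation)
/d/ after /b/ → [b] (total assimilation)

[tassabboru]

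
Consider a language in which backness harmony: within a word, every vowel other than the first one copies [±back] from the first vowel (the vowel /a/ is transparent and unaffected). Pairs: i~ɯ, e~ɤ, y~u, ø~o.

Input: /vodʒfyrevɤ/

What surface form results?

[vodʒfurɤvɤ]

/y/ harmonizes with /o/ ([+back]) → [u]
/e/ harmonizes with /o/ ([+back]) → [ɤ]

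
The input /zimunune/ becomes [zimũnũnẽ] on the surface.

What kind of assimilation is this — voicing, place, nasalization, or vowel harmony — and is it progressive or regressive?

/u/→[ũ] /u/→[ũ] /e/→[ẽ].
Each target copies a feature from the preceding segment, so the direction is progressive.

nasalization, progressive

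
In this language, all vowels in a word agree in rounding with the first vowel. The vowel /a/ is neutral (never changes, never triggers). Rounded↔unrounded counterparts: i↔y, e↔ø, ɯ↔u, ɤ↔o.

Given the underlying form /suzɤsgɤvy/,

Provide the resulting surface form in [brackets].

/ɤ/ harmonizes with /u/ ([+round]) → [o]
/ɤ/ harmonizes with /u/ ([+round]) → [o]

[suzosgovy]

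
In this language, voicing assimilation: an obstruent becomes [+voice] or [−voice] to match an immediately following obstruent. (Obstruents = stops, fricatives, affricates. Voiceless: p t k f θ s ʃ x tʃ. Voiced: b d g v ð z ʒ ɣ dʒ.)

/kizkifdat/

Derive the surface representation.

/z/ before /k/ (voiceless) → [s]
/f/ before /d/ (voiced) → [v]

[kiskivdat]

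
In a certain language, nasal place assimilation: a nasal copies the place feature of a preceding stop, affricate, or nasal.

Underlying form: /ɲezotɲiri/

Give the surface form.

/ɲ/ after /t/ (alveolar) → [n]

[ɲezotniri]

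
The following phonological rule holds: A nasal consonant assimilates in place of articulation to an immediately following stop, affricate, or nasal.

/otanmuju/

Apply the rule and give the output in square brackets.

[otammuju]

/n/ before /m/ (labial) → [m]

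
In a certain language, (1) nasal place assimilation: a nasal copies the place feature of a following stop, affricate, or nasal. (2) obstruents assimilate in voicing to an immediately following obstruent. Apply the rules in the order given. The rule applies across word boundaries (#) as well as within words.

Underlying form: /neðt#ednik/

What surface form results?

Rule 1: no segment meets the rule's conditions; no change.
After rule 1: neðt#ednik
Rule 2: /ð/ before /t/ (voiceless) → [θ]

[neθt#ednik]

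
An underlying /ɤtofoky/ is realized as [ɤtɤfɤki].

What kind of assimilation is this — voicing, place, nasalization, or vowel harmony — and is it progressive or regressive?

vowel harmony, progressive

/o/→[ɤ] /o/→[ɤ] /y/→[i].
Vowels agree with the first vowel, so the harmony is progressive.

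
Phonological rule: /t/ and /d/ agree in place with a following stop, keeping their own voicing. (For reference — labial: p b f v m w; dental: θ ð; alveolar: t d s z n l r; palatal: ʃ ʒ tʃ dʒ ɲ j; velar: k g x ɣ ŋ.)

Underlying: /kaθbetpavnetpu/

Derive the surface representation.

/t/ before /p/ (labial) → [p]
/t/ before /p/ (labial) → [p]

[kaθbeppavneppu]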